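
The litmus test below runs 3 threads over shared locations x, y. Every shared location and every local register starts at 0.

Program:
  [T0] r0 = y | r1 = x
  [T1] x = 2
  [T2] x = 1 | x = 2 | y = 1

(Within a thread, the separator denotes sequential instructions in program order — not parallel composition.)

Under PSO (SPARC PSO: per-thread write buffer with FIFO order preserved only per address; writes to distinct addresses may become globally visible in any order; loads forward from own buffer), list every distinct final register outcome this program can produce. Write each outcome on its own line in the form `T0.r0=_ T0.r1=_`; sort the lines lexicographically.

T0.r0=0 T0.r1=0
T0.r0=0 T0.r1=1
T0.r0=0 T0.r1=2
T0.r0=1 T0.r1=0
T0.r0=1 T0.r1=1
T0.r0=1 T0.r1=2

outcome vector order: (T0.r0,T0.r1)
|PSO outcomes| = 6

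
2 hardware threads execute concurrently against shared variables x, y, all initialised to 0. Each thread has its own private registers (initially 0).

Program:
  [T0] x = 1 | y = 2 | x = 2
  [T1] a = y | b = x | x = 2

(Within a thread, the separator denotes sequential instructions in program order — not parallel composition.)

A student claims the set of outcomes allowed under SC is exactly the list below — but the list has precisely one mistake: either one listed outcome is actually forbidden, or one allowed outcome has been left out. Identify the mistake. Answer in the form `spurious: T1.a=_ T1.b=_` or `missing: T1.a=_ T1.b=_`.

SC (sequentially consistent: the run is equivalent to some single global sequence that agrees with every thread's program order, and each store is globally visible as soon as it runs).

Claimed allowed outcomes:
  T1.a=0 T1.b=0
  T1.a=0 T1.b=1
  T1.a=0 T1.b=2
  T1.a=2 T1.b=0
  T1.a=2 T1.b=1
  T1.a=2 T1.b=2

outcome vector order: (T1.a,T1.b)
SC (5): 00, 01, 02, 21, 22
claimed∖SC = {20}

spurious: T1.a=2 T1.b=0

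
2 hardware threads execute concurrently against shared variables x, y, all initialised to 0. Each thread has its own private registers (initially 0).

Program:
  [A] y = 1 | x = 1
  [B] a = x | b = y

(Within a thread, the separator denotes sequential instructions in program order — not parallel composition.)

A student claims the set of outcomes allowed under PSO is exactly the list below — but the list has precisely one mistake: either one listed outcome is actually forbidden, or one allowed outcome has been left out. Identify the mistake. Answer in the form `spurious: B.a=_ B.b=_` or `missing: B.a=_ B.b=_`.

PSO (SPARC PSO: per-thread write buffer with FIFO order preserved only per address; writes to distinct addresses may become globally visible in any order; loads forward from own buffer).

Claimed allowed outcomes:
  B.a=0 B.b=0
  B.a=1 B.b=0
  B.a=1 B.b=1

missing: B.a=0 B.b=1

outcome vector order: (B.a,B.b)
PSO (4): <0 0> <0 1> <1 0> <1 1>
PSO∖claimed = {<0 1>}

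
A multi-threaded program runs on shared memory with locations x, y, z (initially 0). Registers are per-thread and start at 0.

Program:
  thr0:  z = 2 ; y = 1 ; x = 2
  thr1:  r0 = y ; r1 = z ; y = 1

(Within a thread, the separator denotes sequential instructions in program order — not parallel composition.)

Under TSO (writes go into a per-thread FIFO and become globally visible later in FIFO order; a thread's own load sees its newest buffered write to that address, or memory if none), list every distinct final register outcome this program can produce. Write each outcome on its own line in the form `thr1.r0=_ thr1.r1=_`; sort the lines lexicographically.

thr1.r0=0 thr1.r1=0
thr1.r0=0 thr1.r1=2
thr1.r0=1 thr1.r1=2

outcome vector order: (thr1.r0,thr1.r1)
|TSO outcomes| = 3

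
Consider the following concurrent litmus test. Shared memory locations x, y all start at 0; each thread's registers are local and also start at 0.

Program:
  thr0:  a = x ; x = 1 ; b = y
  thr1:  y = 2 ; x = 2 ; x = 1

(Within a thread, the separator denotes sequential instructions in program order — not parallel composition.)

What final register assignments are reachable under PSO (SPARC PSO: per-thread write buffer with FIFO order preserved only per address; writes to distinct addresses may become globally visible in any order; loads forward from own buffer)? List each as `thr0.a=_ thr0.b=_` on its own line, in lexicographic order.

outcome vector order: (thr0.a,thr0.b)
|PSO outcomes| = 6

thr0.a=0 thr0.b=0
thr0.a=0 thr0.b=2
thr0.a=1 thr0.b=0
thr0.a=1 thr0.b=2
thr0.a=2 thr0.b=0
thr0.a=2 thr0.b=2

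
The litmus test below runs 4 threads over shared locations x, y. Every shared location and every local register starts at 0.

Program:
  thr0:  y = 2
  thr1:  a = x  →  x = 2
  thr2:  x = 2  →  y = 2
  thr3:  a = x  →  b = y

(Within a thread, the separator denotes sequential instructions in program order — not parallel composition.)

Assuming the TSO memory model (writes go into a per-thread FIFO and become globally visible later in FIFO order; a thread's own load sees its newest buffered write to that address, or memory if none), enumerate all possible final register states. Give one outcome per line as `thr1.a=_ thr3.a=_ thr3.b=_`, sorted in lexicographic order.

thr1.a=0 thr3.a=0 thr3.b=0
thr1.a=0 thr3.a=0 thr3.b=2
thr1.a=0 thr3.a=2 thr3.b=0
thr1.a=0 thr3.a=2 thr3.b=2
thr1.a=2 thr3.a=0 thr3.b=0
thr1.a=2 thr3.a=0 thr3.b=2
thr1.a=2 thr3.a=2 thr3.b=0
thr1.a=2 thr3.a=2 thr3.b=2

outcome vector order: (thr1.a,thr3.a,thr3.b)
|TSO outcomes| = 8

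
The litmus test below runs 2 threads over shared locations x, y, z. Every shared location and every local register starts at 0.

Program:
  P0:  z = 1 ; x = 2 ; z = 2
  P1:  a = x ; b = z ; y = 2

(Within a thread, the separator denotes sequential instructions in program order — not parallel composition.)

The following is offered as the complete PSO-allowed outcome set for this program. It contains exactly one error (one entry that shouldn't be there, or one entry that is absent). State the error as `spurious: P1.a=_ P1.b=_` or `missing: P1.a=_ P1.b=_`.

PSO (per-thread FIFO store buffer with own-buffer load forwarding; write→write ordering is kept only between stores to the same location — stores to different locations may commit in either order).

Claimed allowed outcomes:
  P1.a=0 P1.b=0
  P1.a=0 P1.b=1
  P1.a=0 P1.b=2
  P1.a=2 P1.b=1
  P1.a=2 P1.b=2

outcome vector order: (P1.a,P1.b)
[PSO] allowed = {0/0, 0/1, 0/2, 2/0, 2/1, 2/2}
PSO∖claimed = {2/0}

missing: P1.a=2 P1.b=0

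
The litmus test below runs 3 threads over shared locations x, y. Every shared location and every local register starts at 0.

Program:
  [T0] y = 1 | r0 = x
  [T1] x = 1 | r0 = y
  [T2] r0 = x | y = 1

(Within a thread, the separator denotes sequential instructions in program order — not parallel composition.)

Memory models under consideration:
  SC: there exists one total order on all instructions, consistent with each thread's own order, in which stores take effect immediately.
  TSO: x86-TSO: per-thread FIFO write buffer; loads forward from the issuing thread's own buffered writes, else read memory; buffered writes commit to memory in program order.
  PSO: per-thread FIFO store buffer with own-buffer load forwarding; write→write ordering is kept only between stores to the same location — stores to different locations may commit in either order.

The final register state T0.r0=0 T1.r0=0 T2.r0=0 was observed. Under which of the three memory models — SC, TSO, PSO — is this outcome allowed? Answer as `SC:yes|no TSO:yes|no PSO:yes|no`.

SC:no TSO:yes PSO:yes

outcome vector order: (T0.r0,T1.r0,T2.r0)
[SC] allowed = {010 011 100 101 110 111}
[TSO] allowed = {000 001 010 011 100 101 110 111}
[PSO] allowed = {000 001 010 011 100 101 110 111}
target 000 ∈ {TSO,PSO}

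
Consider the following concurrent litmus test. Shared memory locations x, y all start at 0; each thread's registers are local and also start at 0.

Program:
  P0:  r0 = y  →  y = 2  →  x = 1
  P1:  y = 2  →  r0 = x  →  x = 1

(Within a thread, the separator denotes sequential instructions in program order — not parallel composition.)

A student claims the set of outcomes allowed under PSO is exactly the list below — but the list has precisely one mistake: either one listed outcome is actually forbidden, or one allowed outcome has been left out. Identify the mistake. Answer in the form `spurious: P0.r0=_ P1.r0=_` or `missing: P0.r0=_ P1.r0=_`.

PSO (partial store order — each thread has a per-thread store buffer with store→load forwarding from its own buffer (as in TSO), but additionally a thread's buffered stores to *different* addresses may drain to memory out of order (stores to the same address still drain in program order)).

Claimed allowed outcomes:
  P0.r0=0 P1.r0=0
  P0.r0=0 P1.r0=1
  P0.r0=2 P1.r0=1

outcome vector order: (P0.r0,P1.r0)
[PSO] allowed = {00 01 20 21}
PSO∖claimed = {20}

missing: P0.r0=2 P1.r0=0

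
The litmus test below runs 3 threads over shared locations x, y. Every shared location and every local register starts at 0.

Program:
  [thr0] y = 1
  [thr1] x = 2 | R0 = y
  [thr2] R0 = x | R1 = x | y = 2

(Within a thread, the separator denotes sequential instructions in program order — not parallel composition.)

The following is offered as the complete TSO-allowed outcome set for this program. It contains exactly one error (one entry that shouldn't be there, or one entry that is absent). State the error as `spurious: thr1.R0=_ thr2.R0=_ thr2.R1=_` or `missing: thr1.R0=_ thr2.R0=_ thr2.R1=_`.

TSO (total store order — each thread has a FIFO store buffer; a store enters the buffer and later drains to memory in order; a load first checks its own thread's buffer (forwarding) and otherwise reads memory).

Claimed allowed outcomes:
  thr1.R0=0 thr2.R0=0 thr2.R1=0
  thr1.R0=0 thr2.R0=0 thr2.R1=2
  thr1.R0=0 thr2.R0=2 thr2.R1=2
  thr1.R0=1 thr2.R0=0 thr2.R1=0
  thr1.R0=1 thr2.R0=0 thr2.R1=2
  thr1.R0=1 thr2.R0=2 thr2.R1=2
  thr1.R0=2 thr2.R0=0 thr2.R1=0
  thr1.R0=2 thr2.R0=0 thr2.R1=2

missing: thr1.R0=2 thr2.R0=2 thr2.R1=2

outcome vector order: (thr1.R0,thr2.R0,thr2.R1)
under TSO → 0/0/0; 0/0/2; 0/2/2; 1/0/0; 1/0/2; 1/2/2; 2/0/0; 2/0/2; 2/2/2
TSO∖claimed = {2/2/2}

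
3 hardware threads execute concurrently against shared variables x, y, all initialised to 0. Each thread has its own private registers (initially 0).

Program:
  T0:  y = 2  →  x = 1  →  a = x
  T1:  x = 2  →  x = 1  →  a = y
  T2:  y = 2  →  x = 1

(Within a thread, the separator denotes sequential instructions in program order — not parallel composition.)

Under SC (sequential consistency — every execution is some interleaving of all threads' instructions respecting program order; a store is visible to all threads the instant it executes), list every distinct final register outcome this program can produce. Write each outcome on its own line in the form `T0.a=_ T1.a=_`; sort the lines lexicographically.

T0.a=1 T1.a=0
T0.a=1 T1.a=2
T0.a=2 T1.a=2

outcome vector order: (T0.a,T1.a)
|SC outcomes| = 3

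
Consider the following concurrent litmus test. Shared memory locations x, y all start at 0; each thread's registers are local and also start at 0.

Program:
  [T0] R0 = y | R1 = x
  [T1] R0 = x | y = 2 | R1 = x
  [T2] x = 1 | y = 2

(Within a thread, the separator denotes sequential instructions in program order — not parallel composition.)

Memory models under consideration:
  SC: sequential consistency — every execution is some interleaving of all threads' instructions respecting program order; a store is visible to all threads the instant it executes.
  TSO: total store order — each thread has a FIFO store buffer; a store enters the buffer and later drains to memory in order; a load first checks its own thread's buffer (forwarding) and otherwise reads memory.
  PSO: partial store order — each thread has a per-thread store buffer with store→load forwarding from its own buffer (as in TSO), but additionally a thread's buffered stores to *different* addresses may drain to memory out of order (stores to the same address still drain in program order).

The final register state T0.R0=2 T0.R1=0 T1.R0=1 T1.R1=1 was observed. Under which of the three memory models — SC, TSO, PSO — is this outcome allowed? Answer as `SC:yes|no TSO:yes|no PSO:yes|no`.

outcome vector order: (T0.R0,T0.R1,T1.R0,T1.R1)
SC: 11 outcomes — {0/0/0/0, 0/0/0/1, 0/0/1/1, 0/1/0/0, 0/1/0/1, 0/1/1/1, 2/0/0/0, 2/0/0/1, 2/1/0/0, 2/1/0/1, 2/1/1/1}
TSO: 11 outcomes — {0/0/0/0, 0/0/0/1, 0/0/1/1, 0/1/0/0, 0/1/0/1, 0/1/1/1, 2/0/0/0, 2/0/0/1, 2/1/0/0, 2/1/0/1, 2/1/1/1}
PSO: 12 outcomes — {0/0/0/0, 0/0/0/1, 0/0/1/1, 0/1/0/0, 0/1/0/1, 0/1/1/1, 2/0/0/0, 2/0/0/1, 2/0/1/1, 2/1/0/0, 2/1/0/1, 2/1/1/1}
target 2/0/1/1 ∈ {PSO}

SC:no TSO:no PSO:yes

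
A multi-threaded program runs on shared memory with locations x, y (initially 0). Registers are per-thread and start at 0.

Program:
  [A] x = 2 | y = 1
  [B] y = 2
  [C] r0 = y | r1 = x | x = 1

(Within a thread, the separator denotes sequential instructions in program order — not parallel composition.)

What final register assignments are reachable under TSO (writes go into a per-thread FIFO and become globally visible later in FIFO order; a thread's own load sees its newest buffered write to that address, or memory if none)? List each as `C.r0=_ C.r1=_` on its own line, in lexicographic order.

C.r0=0 C.r1=0
C.r0=0 C.r1=2
C.r0=1 C.r1=2
C.r0=2 C.r1=0
C.r0=2 C.r1=2

outcome vector order: (C.r0,C.r1)
|TSO outcomes| = 5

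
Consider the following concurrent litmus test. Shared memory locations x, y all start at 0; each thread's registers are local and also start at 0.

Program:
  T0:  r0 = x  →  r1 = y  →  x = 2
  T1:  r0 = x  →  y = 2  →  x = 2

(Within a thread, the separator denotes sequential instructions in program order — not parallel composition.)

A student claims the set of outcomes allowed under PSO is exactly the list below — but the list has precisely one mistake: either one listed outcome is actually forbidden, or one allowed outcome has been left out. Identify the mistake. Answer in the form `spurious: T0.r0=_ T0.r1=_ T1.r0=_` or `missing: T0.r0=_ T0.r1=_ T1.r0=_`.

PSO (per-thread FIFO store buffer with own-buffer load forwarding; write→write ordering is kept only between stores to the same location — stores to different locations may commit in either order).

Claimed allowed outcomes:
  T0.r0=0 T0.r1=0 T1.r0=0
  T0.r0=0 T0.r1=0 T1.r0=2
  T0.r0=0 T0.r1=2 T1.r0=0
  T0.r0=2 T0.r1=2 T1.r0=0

missing: T0.r0=2 T0.r1=0 T1.r0=0

outcome vector order: (T0.r0,T0.r1,T1.r0)
PSO: 5 outcomes — {(0,0,0); (0,0,2); (0,2,0); (2,0,0); (2,2,0)}
PSO∖claimed = {(2,0,0)}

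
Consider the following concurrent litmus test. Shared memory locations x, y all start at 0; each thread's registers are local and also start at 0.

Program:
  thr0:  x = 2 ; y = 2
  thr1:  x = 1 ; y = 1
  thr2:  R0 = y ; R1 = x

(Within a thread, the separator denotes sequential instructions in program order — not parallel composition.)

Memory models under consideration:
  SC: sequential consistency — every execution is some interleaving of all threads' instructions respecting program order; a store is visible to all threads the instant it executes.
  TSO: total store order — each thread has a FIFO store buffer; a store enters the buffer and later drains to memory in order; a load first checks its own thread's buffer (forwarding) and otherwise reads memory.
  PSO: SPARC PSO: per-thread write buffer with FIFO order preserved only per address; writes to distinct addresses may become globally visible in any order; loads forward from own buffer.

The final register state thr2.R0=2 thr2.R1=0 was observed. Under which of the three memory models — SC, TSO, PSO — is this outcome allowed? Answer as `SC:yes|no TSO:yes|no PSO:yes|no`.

outcome vector order: (thr2.R0,thr2.R1)
under SC → 0/0, 0/1, 0/2, 1/1, 1/2, 2/1, 2/2
under TSO → 0/0, 0/1, 0/2, 1/1, 1/2, 2/1, 2/2
under PSO → 0/0, 0/1, 0/2, 1/0, 1/1, 1/2, 2/0, 2/1, 2/2
target 2/0 ∈ {PSO}

SC:no TSO:no PSO:yes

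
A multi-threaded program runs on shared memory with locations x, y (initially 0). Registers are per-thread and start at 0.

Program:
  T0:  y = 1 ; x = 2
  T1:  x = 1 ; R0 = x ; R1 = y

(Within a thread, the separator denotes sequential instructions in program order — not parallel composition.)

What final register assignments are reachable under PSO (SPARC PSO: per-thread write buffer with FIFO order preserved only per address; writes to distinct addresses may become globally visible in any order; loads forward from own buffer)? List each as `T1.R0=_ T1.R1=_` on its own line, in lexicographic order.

outcome vector order: (T1.R0,T1.R1)
|PSO outcomes| = 4

T1.R0=1 T1.R1=0
T1.R0=1 T1.R1=1
T1.R0=2 T1.R1=0
T1.R0=2 T1.R1=1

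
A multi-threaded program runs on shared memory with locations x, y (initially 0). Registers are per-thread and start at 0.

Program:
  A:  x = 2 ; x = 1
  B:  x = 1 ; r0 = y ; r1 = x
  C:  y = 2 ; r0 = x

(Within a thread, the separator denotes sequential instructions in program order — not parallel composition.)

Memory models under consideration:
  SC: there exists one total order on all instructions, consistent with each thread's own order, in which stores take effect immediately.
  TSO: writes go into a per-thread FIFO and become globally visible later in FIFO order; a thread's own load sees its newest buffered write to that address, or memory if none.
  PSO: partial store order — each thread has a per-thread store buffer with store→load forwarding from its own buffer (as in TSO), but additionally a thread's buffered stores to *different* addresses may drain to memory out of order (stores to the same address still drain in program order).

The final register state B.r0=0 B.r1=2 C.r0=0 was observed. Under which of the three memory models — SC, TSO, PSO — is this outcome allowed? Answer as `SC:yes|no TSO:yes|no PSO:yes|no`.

outcome vector order: (B.r0,B.r1,C.r0)
under SC → <0 1 1>, <0 1 2>, <0 2 1>, <0 2 2>, <2 1 0>, <2 1 1>, <2 1 2>, <2 2 0>, <2 2 1>, <2 2 2>
under TSO → <0 1 0>, <0 1 1>, <0 1 2>, <0 2 0>, <0 2 1>, <0 2 2>, <2 1 0>, <2 1 1>, <2 1 2>, <2 2 0>, <2 2 1>, <2 2 2>
under PSO → <0 1 0>, <0 1 1>, <0 1 2>, <0 2 0>, <0 2 1>, <0 2 2>, <2 1 0>, <2 1 1>, <2 1 2>, <2 2 0>, <2 2 1>, <2 2 2>
target <0 2 0> ∈ {TSO,PSO}

SC:no TSO:yes PSO:yes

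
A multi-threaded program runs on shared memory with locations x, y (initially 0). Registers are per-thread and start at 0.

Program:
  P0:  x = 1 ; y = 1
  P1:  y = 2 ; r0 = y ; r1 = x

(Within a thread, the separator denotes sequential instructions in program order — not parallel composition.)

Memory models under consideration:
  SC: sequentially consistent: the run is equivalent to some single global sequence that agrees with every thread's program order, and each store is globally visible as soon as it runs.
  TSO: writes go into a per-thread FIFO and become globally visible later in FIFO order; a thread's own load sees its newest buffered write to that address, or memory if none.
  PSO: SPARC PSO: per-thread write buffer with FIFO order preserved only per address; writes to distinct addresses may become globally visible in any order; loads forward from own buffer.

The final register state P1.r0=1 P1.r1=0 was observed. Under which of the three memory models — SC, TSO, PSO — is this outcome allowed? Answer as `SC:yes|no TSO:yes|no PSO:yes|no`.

SC:no TSO:no PSO:yes

outcome vector order: (P1.r0,P1.r1)
[SC] allowed = {<1 1>; <2 0>; <2 1>}
[TSO] allowed = {<1 1>; <2 0>; <2 1>}
[PSO] allowed = {<1 0>; <1 1>; <2 0>; <2 1>}
target <1 0> ∈ {PSO}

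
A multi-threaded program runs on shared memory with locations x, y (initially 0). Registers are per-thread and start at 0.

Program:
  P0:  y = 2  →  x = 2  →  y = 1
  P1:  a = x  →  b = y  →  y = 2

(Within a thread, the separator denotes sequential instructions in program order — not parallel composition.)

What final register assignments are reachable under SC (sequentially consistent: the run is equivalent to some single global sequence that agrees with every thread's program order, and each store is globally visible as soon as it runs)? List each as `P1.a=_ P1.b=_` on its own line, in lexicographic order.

P1.a=0 P1.b=0
P1.a=0 P1.b=1
P1.a=0 P1.b=2
P1.a=2 P1.b=1
P1.a=2 P1.b=2

outcome vector order: (P1.a,P1.b)
|SC outcomes| = 5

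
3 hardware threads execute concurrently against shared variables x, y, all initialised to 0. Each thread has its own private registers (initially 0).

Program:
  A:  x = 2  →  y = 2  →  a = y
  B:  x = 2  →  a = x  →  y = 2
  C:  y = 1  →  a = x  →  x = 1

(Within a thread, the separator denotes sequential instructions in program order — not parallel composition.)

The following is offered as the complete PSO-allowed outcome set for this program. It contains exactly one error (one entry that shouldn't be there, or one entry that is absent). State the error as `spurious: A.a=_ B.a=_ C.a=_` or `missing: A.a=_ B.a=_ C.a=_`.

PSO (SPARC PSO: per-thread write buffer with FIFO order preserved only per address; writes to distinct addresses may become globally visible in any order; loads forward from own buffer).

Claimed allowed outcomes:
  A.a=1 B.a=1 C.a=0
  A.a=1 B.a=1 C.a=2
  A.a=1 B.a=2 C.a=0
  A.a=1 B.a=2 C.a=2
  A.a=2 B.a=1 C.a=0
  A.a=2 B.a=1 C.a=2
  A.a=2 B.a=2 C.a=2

missing: A.a=2 B.a=2 C.a=0

outcome vector order: (A.a,B.a,C.a)
under PSO → <1 1 0>, <1 1 2>, <1 2 0>, <1 2 2>, <2 1 0>, <2 1 2>, <2 2 0>, <2 2 2>
PSO∖claimed = {<2 2 0>}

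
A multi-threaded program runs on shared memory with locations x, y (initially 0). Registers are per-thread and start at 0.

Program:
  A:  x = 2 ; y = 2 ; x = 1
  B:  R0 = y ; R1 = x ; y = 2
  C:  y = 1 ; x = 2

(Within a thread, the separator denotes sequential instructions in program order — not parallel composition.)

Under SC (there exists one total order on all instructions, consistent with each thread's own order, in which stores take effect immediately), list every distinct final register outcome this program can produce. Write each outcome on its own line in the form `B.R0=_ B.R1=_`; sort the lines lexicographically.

B.R0=0 B.R1=0
B.R0=0 B.R1=1
B.R0=0 B.R1=2
B.R0=1 B.R1=0
B.R0=1 B.R1=1
B.R0=1 B.R1=2
B.R0=2 B.R1=1
B.R0=2 B.R1=2

outcome vector order: (B.R0,B.R1)
|SC outcomes| = 8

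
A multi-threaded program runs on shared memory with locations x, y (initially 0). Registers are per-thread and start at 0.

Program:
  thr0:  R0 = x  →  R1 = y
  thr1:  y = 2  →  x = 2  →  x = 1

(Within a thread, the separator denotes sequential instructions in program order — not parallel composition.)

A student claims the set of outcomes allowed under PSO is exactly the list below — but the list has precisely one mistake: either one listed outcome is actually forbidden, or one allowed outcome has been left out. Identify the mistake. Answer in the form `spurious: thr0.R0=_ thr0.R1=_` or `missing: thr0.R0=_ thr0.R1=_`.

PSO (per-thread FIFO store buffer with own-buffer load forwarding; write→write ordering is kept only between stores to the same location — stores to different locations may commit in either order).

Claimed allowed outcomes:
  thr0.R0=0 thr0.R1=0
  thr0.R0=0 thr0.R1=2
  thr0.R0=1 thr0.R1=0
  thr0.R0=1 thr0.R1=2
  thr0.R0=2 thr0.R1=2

outcome vector order: (thr0.R0,thr0.R1)
[PSO] allowed = {00; 02; 10; 12; 20; 22}
PSO∖claimed = {20}

missing: thr0.R0=2 thr0.R1=0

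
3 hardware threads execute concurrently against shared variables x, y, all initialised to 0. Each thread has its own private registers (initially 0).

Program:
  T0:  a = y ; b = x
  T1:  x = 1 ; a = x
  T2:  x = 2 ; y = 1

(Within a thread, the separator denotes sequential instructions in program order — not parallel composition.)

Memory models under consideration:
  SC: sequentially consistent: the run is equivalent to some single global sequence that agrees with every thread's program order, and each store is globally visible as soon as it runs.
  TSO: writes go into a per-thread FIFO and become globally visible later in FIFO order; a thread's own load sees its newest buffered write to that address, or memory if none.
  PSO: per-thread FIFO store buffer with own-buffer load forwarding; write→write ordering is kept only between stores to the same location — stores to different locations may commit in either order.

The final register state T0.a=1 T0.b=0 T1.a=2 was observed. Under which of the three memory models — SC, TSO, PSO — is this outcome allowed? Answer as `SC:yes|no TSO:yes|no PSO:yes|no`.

SC:no TSO:no PSO:yes

outcome vector order: (T0.a,T0.b,T1.a)
under SC → <0 0 1>; <0 0 2>; <0 1 1>; <0 1 2>; <0 2 1>; <0 2 2>; <1 1 1>; <1 2 1>; <1 2 2>
under TSO → <0 0 1>; <0 0 2>; <0 1 1>; <0 1 2>; <0 2 1>; <0 2 2>; <1 1 1>; <1 2 1>; <1 2 2>
under PSO → <0 0 1>; <0 0 2>; <0 1 1>; <0 1 2>; <0 2 1>; <0 2 2>; <1 0 1>; <1 0 2>; <1 1 1>; <1 1 2>; <1 2 1>; <1 2 2>
target <1 0 2> ∈ {PSO}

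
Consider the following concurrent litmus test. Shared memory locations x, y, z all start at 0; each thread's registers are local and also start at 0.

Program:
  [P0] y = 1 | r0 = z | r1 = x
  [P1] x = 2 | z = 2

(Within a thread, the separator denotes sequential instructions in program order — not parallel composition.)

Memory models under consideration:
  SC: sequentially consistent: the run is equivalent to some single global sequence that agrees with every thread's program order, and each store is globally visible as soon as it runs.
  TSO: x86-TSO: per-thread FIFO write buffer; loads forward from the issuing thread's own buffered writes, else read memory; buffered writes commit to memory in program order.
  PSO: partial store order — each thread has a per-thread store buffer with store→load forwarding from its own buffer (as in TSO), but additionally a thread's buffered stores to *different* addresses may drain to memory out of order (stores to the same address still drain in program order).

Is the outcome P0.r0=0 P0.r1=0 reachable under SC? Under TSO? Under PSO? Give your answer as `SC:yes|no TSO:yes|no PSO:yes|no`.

outcome vector order: (P0.r0,P0.r1)
SC (3): 0/0, 0/2, 2/2
TSO (3): 0/0, 0/2, 2/2
PSO (4): 0/0, 0/2, 2/0, 2/2
target 0/0 ∈ {SC,TSO,PSO}

SC:yes TSO:yes PSO:yes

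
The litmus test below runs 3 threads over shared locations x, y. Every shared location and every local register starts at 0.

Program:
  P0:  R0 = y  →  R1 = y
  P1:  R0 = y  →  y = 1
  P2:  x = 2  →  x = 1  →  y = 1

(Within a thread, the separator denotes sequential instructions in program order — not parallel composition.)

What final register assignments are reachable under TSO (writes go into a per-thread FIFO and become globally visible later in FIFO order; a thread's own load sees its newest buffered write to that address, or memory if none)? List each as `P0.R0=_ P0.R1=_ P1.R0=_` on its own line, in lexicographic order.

outcome vector order: (P0.R0,P0.R1,P1.R0)
|TSO outcomes| = 6

P0.R0=0 P0.R1=0 P1.R0=0
P0.R0=0 P0.R1=0 P1.R0=1
P0.R0=0 P0.R1=1 P1.R0=0
P0.R0=0 P0.R1=1 P1.R0=1
P0.R0=1 P0.R1=1 P1.R0=0
P0.R0=1 P0.R1=1 P1.R0=1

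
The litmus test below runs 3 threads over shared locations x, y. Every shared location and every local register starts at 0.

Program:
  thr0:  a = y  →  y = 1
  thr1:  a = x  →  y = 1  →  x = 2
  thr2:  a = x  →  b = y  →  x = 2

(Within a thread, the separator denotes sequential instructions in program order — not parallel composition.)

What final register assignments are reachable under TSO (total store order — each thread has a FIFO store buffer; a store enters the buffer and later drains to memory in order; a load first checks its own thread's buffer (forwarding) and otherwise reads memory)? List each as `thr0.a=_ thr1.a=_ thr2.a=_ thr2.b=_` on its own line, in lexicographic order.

outcome vector order: (thr0.a,thr1.a,thr2.a,thr2.b)
|TSO outcomes| = 9

thr0.a=0 thr1.a=0 thr2.a=0 thr2.b=0
thr0.a=0 thr1.a=0 thr2.a=0 thr2.b=1
thr0.a=0 thr1.a=0 thr2.a=2 thr2.b=1
thr0.a=0 thr1.a=2 thr2.a=0 thr2.b=0
thr0.a=0 thr1.a=2 thr2.a=0 thr2.b=1
thr0.a=1 thr1.a=0 thr2.a=0 thr2.b=0
thr0.a=1 thr1.a=0 thr2.a=0 thr2.b=1
thr0.a=1 thr1.a=0 thr2.a=2 thr2.b=1
thr0.a=1 thr1.a=2 thr2.a=0 thr2.b=0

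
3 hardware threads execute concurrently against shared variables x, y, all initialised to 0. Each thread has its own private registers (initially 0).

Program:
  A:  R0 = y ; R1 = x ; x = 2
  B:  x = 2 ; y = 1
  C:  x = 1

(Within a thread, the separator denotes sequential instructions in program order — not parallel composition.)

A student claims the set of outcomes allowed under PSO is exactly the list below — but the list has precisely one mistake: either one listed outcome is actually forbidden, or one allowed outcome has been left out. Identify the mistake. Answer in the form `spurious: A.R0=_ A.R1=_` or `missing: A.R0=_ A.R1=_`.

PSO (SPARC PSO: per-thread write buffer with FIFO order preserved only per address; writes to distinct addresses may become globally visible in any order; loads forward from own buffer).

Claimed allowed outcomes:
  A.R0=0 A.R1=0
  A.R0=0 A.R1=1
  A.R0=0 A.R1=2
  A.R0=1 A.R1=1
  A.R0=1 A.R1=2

missing: A.R0=1 A.R1=0

outcome vector order: (A.R0,A.R1)
under PSO → (0,0) (0,1) (0,2) (1,0) (1,1) (1,2)
PSO∖claimed = {(1,0)}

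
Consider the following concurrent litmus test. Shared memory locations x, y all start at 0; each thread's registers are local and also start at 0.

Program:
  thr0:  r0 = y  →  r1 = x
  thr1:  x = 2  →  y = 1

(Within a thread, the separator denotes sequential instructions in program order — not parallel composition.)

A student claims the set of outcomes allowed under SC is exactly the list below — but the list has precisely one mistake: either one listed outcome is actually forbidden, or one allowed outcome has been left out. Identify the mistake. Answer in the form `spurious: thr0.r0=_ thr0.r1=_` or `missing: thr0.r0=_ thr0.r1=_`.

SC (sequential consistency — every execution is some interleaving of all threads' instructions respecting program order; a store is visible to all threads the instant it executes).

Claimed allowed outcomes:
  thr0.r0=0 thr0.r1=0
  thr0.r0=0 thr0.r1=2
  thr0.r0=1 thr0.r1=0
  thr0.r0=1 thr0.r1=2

spurious: thr0.r0=1 thr0.r1=0

outcome vector order: (thr0.r0,thr0.r1)
under SC → 0/0 0/2 1/2
claimed∖SC = {1/0}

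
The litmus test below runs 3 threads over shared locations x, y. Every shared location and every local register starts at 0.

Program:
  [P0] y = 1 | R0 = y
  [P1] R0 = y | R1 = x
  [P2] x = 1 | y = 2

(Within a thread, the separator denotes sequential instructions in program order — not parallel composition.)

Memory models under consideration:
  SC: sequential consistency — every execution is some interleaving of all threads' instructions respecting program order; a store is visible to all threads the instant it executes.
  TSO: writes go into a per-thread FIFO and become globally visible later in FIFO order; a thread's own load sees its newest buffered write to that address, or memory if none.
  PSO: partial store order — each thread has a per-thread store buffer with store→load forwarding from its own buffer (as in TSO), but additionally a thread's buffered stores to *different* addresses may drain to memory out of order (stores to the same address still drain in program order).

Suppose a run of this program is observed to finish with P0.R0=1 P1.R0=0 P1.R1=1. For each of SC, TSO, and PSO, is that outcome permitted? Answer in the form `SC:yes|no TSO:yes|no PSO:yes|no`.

outcome vector order: (P0.R0,P1.R0,P1.R1)
under SC → 100 101 110 111 121 200 201 210 211 221
under TSO → 100 101 110 111 121 200 201 210 211 221
under PSO → 100 101 110 111 120 121 200 201 210 211 220 221
target 101 ∈ {SC,TSO,PSO}

SC:yes TSO:yes PSO:yes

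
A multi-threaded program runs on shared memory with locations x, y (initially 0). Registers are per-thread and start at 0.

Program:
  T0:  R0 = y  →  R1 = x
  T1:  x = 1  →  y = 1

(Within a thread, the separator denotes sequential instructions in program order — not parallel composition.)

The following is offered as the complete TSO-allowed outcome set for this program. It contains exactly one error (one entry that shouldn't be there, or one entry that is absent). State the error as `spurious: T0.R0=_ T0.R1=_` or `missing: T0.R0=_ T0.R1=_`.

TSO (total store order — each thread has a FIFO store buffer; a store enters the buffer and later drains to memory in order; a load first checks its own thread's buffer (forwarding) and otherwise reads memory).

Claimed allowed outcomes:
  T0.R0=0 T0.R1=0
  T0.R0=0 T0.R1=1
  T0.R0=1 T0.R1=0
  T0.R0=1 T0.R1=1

spurious: T0.R0=1 T0.R1=0

outcome vector order: (T0.R0,T0.R1)
TSO (3): (0,0) (0,1) (1,1)
claimed∖TSO = {(1,0)}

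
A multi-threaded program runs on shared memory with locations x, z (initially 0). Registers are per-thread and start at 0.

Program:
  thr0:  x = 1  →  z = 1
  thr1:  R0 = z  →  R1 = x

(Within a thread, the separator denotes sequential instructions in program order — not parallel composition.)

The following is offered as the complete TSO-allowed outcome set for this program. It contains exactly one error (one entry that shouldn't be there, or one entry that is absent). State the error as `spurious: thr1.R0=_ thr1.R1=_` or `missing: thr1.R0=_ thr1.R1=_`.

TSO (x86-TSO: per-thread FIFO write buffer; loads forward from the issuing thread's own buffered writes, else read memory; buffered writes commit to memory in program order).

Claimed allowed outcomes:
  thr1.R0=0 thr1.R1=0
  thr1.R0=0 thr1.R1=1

missing: thr1.R0=1 thr1.R1=1

outcome vector order: (thr1.R0,thr1.R1)
under TSO → 00 01 11
TSO∖claimed = {11}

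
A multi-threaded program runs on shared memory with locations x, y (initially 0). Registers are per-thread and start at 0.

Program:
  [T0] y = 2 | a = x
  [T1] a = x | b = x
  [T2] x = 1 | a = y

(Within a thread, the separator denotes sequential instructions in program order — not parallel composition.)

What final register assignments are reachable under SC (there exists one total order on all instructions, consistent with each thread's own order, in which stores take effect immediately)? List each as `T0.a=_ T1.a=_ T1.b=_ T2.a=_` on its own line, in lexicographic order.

T0.a=0 T1.a=0 T1.b=0 T2.a=2
T0.a=0 T1.a=0 T1.b=1 T2.a=2
T0.a=0 T1.a=1 T1.b=1 T2.a=2
T0.a=1 T1.a=0 T1.b=0 T2.a=0
T0.a=1 T1.a=0 T1.b=0 T2.a=2
T0.a=1 T1.a=0 T1.b=1 T2.a=0
T0.a=1 T1.a=0 T1.b=1 T2.a=2
T0.a=1 T1.a=1 T1.b=1 T2.a=0
T0.a=1 T1.a=1 T1.b=1 T2.a=2

outcome vector order: (T0.a,T1.a,T1.b,T2.a)
|SC outcomes| = 9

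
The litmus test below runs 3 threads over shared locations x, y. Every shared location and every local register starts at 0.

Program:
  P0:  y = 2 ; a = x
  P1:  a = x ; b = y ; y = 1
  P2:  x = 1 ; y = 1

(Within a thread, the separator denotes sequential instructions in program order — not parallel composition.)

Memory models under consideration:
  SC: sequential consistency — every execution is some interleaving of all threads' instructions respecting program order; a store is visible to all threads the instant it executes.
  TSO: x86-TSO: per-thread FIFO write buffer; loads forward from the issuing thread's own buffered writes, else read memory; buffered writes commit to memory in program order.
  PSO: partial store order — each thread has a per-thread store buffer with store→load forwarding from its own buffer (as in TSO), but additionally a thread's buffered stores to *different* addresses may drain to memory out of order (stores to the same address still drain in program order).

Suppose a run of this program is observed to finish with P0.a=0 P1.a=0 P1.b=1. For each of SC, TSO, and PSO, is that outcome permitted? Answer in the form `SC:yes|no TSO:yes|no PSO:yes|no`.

outcome vector order: (P0.a,P1.a,P1.b)
under SC → 0/0/0, 0/0/1, 0/0/2, 0/1/1, 0/1/2, 1/0/0, 1/0/1, 1/0/2, 1/1/0, 1/1/1, 1/1/2
under TSO → 0/0/0, 0/0/1, 0/0/2, 0/1/0, 0/1/1, 0/1/2, 1/0/0, 1/0/1, 1/0/2, 1/1/0, 1/1/1, 1/1/2
under PSO → 0/0/0, 0/0/1, 0/0/2, 0/1/0, 0/1/1, 0/1/2, 1/0/0, 1/0/1, 1/0/2, 1/1/0, 1/1/1, 1/1/2
target 0/0/1 ∈ {SC,TSO,PSO}

SC:yes TSO:yes PSO:yes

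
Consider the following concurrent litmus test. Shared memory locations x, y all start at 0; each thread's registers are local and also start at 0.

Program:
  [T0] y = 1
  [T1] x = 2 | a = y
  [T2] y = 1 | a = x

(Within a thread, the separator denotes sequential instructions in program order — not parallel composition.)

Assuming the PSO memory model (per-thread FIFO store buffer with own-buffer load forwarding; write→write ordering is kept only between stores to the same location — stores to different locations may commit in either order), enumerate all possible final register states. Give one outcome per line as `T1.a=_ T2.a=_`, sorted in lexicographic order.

outcome vector order: (T1.a,T2.a)
|PSO outcomes| = 4

T1.a=0 T2.a=0
T1.a=0 T2.a=2
T1.a=1 T2.a=0
T1.a=1 T2.a=2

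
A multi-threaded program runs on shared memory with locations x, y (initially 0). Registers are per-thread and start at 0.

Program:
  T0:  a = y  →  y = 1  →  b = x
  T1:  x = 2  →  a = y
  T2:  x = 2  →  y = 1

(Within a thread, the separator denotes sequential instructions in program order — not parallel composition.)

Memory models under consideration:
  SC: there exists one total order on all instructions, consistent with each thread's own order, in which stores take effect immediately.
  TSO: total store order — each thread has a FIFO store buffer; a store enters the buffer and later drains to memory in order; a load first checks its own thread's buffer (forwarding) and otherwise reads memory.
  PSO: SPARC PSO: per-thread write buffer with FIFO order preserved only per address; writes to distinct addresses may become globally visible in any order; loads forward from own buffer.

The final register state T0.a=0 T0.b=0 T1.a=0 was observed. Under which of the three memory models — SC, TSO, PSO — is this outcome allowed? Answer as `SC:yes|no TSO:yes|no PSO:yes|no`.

outcome vector order: (T0.a,T0.b,T1.a)
SC (5): <0 0 1>; <0 2 0>; <0 2 1>; <1 2 0>; <1 2 1>
TSO (6): <0 0 0>; <0 0 1>; <0 2 0>; <0 2 1>; <1 2 0>; <1 2 1>
PSO (8): <0 0 0>; <0 0 1>; <0 2 0>; <0 2 1>; <1 0 0>; <1 0 1>; <1 2 0>; <1 2 1>
target <0 0 0> ∈ {TSO,PSO}

SC:no TSO:yes PSO:yes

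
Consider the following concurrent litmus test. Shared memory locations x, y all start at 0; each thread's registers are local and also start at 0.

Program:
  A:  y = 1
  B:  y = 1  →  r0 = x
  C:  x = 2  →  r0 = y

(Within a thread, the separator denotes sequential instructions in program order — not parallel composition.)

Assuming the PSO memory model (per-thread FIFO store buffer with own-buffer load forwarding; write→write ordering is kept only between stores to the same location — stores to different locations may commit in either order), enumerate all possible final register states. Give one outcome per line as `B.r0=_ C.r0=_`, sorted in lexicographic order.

B.r0=0 C.r0=0
B.r0=0 C.r0=1
B.r0=2 C.r0=0
B.r0=2 C.r0=1

outcome vector order: (B.r0,C.r0)
|PSO outcomes| = 4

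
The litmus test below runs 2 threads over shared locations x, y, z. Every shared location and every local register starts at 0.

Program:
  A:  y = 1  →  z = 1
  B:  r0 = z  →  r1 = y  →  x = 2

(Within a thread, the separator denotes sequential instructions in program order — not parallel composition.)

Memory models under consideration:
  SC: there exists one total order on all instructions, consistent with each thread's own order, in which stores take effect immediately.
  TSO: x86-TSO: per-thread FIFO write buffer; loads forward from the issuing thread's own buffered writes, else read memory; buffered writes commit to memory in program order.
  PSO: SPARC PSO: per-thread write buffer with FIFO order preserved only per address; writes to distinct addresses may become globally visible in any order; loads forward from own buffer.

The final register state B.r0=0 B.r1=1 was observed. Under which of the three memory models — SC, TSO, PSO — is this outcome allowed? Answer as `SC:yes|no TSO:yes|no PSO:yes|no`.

outcome vector order: (B.r0,B.r1)
SC (3): <0 0>; <0 1>; <1 1>
TSO (3): <0 0>; <0 1>; <1 1>
PSO (4): <0 0>; <0 1>; <1 0>; <1 1>
target <0 1> ∈ {SC,TSO,PSO}

SC:yes TSO:yes PSO:yes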